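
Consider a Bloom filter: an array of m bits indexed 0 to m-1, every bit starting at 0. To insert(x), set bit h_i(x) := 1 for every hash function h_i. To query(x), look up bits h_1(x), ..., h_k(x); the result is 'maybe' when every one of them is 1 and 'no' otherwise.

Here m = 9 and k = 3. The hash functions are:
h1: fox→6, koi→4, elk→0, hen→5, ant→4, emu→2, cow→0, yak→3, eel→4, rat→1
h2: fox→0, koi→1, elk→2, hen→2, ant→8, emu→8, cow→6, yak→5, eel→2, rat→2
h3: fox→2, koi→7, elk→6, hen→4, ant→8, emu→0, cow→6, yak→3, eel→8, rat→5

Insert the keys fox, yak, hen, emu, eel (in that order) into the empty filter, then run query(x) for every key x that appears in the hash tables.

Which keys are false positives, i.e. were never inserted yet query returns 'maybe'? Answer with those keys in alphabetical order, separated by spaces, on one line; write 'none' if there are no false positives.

Answer: ant cow elk

Derivation:
Start: bits=000000000
After insert 'fox': sets bits 0 2 6 -> bits=101000100
After insert 'yak': sets bits 3 5 -> bits=101101100
After insert 'hen': sets bits 2 4 5 -> bits=101111100
After insert 'emu': sets bits 0 2 8 -> bits=101111101
After insert 'eel': sets bits 2 4 8 -> bits=101111101
Not inserted: ant cow elk koi rat — query each against bits=101111101:
query ant: checks bit4=1, bit8=1 (all 1) -> maybe => FALSE POSITIVE
query cow: checks bit0=1, bit6=1 (all 1) -> maybe => FALSE POSITIVE
query elk: checks bit0=1, bit2=1, bit6=1 (all 1) -> maybe => FALSE POSITIVE
query koi: checks bit1=0, bit4=1, bit7=0 (has a 0) -> no => not a false positive
query rat: checks bit1=0, bit2=1, bit5=1 (has a 0) -> no => not a false positive
False positives (alphabetical): ant cow elk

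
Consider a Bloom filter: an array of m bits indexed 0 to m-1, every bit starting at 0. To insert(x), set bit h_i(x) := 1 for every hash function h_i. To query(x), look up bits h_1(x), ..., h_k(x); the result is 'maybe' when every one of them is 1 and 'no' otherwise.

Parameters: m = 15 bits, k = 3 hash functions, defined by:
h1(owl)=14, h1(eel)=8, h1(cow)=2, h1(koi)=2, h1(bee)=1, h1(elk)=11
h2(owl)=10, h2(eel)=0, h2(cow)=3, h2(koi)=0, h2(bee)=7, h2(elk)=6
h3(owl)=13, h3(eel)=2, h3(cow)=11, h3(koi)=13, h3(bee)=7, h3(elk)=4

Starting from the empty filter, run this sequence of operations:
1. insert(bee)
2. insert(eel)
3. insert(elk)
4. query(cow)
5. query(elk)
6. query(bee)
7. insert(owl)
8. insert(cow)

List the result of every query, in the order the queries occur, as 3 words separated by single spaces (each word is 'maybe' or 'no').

Start: bits=000000000000000
Op 1: insert bee -> sets bits 1 7 -> bits=010000010000000
Op 2: insert eel -> sets bits 0 2 8 -> bits=111000011000000
Op 3: insert elk -> sets bits 4 6 11 -> bits=111010111001000
Op 4: query cow -> checks bit2=1, bit3=0, bit11=1 (has a 0) -> no
Op 5: query elk -> checks bit4=1, bit6=1, bit11=1 (all 1) -> maybe
Op 6: query bee -> checks bit1=1, bit7=1 (all 1) -> maybe
Op 7: insert owl -> sets bits 10 13 14 -> bits=111010111011011
Op 8: insert cow -> sets bits 2 3 11 -> bits=111110111011011
Query results in order: no maybe maybe

Answer: no maybe maybe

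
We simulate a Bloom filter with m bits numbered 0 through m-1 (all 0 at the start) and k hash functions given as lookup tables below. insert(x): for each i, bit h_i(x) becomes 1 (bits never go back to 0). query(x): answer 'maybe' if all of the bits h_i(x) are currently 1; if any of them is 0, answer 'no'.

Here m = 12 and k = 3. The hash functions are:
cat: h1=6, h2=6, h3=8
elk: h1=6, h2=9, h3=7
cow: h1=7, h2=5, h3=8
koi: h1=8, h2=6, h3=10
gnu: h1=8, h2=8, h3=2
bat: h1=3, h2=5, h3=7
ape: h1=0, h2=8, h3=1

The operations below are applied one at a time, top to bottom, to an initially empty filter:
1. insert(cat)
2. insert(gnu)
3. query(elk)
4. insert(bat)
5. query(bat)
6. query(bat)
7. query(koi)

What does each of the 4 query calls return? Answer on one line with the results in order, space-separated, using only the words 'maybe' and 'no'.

Start: bits=000000000000
Op 1: insert cat -> sets bits 6 8 -> bits=000000101000
Op 2: insert gnu -> sets bits 2 8 -> bits=001000101000
Op 3: query elk -> checks bit6=1, bit7=0, bit9=0 (has a 0) -> no
Op 4: insert bat -> sets bits 3 5 7 -> bits=001101111000
Op 5: query bat -> checks bit3=1, bit5=1, bit7=1 (all 1) -> maybe
Op 6: query bat -> checks bit3=1, bit5=1, bit7=1 (all 1) -> maybe
Op 7: query koi -> checks bit6=1, bit8=1, bit10=0 (has a 0) -> no
Query results in order: no maybe maybe no

Answer: no maybe maybe no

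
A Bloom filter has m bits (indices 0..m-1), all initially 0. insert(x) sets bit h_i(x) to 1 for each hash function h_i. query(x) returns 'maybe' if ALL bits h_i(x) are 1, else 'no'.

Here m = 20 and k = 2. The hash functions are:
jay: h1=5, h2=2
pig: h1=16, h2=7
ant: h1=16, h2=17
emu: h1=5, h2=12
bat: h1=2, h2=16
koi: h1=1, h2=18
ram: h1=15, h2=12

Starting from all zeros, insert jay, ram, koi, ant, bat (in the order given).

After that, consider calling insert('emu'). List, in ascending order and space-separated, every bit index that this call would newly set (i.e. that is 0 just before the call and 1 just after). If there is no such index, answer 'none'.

Answer: none

Derivation:
Start: bits=00000000000000000000
After insert 'jay': sets bits 2 5 -> bits=00100100000000000000
After insert 'ram': sets bits 12 15 -> bits=00100100000010010000
After insert 'koi': sets bits 1 18 -> bits=01100100000010010010
After insert 'ant': sets bits 16 17 -> bits=01100100000010011110
After insert 'bat': sets bits 2 16 -> bits=01100100000010011110
insert 'emu' would touch bits 5 12; currently bit5=1, bit12=1
Bits that are 0 among those (would change 0->1): none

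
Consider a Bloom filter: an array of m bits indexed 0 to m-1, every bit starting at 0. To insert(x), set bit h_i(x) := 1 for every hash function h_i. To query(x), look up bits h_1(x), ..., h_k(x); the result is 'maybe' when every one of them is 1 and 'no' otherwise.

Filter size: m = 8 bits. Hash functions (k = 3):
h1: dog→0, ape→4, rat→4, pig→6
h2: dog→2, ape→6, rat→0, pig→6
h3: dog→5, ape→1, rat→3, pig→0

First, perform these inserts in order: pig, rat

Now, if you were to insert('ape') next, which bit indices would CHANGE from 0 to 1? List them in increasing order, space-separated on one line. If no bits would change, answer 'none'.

Start: bits=00000000
After insert 'pig': sets bits 0 6 -> bits=10000010
After insert 'rat': sets bits 0 3 4 -> bits=10011010
insert 'ape' would touch bits 1 4 6; currently bit1=0, bit4=1, bit6=1
Bits that are 0 among those (would change 0->1): 1

Answer: 1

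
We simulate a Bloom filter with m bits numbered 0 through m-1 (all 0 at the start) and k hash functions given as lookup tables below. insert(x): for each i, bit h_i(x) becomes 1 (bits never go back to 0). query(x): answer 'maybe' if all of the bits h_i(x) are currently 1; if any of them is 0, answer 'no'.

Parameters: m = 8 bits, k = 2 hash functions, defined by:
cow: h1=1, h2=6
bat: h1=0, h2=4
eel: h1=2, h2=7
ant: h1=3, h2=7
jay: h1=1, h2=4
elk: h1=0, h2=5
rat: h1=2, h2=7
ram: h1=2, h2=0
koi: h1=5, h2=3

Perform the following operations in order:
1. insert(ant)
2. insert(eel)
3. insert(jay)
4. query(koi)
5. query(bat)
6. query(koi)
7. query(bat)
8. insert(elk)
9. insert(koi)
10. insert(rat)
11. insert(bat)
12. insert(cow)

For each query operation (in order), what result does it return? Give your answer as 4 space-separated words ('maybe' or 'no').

Answer: no no no no

Derivation:
Start: bits=00000000
Op 1: insert ant -> sets bits 3 7 -> bits=00010001
Op 2: insert eel -> sets bits 2 7 -> bits=00110001
Op 3: insert jay -> sets bits 1 4 -> bits=01111001
Op 4: query koi -> checks bit3=1, bit5=0 (has a 0) -> no
Op 5: query bat -> checks bit0=0, bit4=1 (has a 0) -> no
Op 6: query koi -> checks bit3=1, bit5=0 (has a 0) -> no
Op 7: query bat -> checks bit0=0, bit4=1 (has a 0) -> no
Op 8: insert elk -> sets bits 0 5 -> bits=11111101
Op 9: insert koi -> sets bits 3 5 -> bits=11111101
Op 10: insert rat -> sets bits 2 7 -> bits=11111101
Op 11: insert bat -> sets bits 0 4 -> bits=11111101
Op 12: insert cow -> sets bits 1 6 -> bits=11111111
Query results in order: no no no no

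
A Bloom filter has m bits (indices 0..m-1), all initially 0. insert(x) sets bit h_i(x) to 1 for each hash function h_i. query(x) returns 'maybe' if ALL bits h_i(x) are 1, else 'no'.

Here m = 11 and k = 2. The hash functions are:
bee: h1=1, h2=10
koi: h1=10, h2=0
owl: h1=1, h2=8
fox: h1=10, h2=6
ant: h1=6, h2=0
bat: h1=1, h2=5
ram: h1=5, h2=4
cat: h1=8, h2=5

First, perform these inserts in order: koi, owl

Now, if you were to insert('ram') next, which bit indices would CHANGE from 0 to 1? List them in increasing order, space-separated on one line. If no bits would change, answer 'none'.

Start: bits=00000000000
After insert 'koi': sets bits 0 10 -> bits=10000000001
After insert 'owl': sets bits 1 8 -> bits=11000000101
insert 'ram' would touch bits 4 5; currently bit4=0, bit5=0
Bits that are 0 among those (would change 0->1): 4 5

Answer: 4 5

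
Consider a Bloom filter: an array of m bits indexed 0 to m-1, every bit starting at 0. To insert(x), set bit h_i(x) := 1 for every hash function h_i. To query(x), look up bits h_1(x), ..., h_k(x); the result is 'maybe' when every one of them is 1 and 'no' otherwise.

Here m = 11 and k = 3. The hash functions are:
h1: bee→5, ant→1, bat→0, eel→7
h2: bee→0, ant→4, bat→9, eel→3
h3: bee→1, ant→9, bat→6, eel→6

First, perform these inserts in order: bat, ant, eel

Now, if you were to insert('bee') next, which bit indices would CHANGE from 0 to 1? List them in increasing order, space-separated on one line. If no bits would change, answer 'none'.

Answer: 5

Derivation:
Start: bits=00000000000
After insert 'bat': sets bits 0 6 9 -> bits=10000010010
After insert 'ant': sets bits 1 4 9 -> bits=11001010010
After insert 'eel': sets bits 3 6 7 -> bits=11011011010
insert 'bee' would touch bits 0 1 5; currently bit0=1, bit1=1, bit5=0
Bits that are 0 among those (would change 0->1): 5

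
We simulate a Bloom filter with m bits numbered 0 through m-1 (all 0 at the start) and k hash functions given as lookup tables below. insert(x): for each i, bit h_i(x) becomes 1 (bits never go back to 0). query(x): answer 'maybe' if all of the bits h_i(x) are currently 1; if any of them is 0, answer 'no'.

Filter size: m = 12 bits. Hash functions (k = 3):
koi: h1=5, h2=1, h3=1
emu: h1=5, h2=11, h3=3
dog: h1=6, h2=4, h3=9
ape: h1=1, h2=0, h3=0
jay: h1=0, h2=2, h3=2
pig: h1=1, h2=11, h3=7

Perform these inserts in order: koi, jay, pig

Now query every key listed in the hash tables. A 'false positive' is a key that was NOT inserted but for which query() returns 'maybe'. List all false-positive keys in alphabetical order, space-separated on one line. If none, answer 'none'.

Start: bits=000000000000
After insert 'koi': sets bits 1 5 -> bits=010001000000
After insert 'jay': sets bits 0 2 -> bits=111001000000
After insert 'pig': sets bits 1 7 11 -> bits=111001010001
Not inserted: ape dog emu — query each against bits=111001010001:
query ape: checks bit0=1, bit1=1 (all 1) -> maybe => FALSE POSITIVE
query dog: checks bit4=0, bit6=0, bit9=0 (has a 0) -> no => not a false positive
query emu: checks bit3=0, bit5=1, bit11=1 (has a 0) -> no => not a false positive
False positives (alphabetical): ape

Answer: ape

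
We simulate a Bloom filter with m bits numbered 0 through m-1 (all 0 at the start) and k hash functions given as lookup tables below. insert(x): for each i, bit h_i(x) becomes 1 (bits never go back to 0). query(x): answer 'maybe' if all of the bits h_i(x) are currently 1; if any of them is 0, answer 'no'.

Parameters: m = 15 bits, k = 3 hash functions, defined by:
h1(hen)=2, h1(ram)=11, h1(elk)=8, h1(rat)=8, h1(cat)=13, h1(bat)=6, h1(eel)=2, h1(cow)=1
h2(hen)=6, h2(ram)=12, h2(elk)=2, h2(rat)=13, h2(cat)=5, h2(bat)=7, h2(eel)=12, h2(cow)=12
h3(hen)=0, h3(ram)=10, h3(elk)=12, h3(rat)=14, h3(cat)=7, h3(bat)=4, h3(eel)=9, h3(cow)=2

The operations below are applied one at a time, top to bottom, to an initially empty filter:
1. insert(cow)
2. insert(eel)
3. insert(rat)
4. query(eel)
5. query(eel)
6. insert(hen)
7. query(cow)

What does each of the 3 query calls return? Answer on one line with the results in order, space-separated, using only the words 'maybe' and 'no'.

Answer: maybe maybe maybe

Derivation:
Start: bits=000000000000000
Op 1: insert cow -> sets bits 1 2 12 -> bits=011000000000100
Op 2: insert eel -> sets bits 2 9 12 -> bits=011000000100100
Op 3: insert rat -> sets bits 8 13 14 -> bits=011000001100111
Op 4: query eel -> checks bit2=1, bit9=1, bit12=1 (all 1) -> maybe
Op 5: query eel -> checks bit2=1, bit9=1, bit12=1 (all 1) -> maybe
Op 6: insert hen -> sets bits 0 2 6 -> bits=111000101100111
Op 7: query cow -> checks bit1=1, bit2=1, bit12=1 (all 1) -> maybe
Query results in order: maybe maybe maybe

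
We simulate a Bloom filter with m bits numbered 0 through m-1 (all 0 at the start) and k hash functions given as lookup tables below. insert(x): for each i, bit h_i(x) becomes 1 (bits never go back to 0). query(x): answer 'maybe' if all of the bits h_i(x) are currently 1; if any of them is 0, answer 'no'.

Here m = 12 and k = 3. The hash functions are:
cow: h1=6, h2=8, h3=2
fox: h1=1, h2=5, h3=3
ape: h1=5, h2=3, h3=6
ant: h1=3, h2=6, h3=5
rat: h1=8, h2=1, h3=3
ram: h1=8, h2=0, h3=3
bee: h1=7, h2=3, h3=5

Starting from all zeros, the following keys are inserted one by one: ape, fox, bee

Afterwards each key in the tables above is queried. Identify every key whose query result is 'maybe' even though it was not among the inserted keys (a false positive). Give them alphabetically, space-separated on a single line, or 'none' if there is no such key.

Start: bits=000000000000
After insert 'ape': sets bits 3 5 6 -> bits=000101100000
After insert 'fox': sets bits 1 3 5 -> bits=010101100000
After insert 'bee': sets bits 3 5 7 -> bits=010101110000
Not inserted: ant cow ram rat — query each against bits=010101110000:
query ant: checks bit3=1, bit5=1, bit6=1 (all 1) -> maybe => FALSE POSITIVE
query cow: checks bit2=0, bit6=1, bit8=0 (has a 0) -> no => not a false positive
query ram: checks bit0=0, bit3=1, bit8=0 (has a 0) -> no => not a false positive
query rat: checks bit1=1, bit3=1, bit8=0 (has a 0) -> no => not a false positive
False positives (alphabetical): ant

Answer: ant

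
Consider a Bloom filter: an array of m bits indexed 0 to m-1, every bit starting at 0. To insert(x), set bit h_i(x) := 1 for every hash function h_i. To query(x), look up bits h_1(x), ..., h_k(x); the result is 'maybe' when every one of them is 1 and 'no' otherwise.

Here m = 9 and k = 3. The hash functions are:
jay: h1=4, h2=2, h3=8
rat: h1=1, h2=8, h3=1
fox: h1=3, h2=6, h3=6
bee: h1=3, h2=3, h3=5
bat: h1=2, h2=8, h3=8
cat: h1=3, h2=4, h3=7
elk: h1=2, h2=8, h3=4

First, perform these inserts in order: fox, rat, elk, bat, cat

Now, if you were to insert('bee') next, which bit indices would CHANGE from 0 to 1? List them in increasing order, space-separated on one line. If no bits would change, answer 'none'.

Answer: 5

Derivation:
Start: bits=000000000
After insert 'fox': sets bits 3 6 -> bits=000100100
After insert 'rat': sets bits 1 8 -> bits=010100101
After insert 'elk': sets bits 2 4 8 -> bits=011110101
After insert 'bat': sets bits 2 8 -> bits=011110101
After insert 'cat': sets bits 3 4 7 -> bits=011110111
insert 'bee' would touch bits 3 5; currently bit3=1, bit5=0
Bits that are 0 among those (would change 0->1): 5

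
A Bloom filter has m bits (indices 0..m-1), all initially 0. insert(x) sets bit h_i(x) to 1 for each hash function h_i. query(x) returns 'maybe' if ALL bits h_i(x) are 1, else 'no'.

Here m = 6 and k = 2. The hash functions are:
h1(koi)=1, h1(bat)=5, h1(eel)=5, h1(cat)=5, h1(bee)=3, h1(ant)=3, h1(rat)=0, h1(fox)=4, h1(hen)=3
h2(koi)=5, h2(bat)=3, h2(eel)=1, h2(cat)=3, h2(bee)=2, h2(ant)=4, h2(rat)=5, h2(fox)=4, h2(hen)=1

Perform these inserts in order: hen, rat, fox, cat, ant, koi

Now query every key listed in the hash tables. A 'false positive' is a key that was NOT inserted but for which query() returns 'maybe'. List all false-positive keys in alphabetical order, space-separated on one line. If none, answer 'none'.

Answer: bat eel

Derivation:
Start: bits=000000
After insert 'hen': sets bits 1 3 -> bits=010100
After insert 'rat': sets bits 0 5 -> bits=110101
After insert 'fox': sets bits 4 -> bits=110111
After insert 'cat': sets bits 3 5 -> bits=110111
After insert 'ant': sets bits 3 4 -> bits=110111
After insert 'koi': sets bits 1 5 -> bits=110111
Not inserted: bat bee eel — query each against bits=110111:
query bat: checks bit3=1, bit5=1 (all 1) -> maybe => FALSE POSITIVE
query bee: checks bit2=0, bit3=1 (has a 0) -> no => not a false positive
query eel: checks bit1=1, bit5=1 (all 1) -> maybe => FALSE POSITIVE
False positives (alphabetical): bat eel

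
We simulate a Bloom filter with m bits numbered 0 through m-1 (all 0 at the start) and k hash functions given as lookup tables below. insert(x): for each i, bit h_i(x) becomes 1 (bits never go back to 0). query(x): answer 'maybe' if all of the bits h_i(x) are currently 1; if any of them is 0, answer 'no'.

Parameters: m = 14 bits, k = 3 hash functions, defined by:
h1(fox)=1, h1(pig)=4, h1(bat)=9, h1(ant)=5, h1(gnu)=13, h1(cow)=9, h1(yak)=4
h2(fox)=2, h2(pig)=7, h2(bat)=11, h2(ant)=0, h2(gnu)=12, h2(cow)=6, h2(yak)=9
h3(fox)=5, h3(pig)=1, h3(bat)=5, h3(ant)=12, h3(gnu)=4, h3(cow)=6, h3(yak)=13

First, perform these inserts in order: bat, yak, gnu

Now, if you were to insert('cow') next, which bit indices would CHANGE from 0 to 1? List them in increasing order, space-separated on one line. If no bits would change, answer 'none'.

Start: bits=00000000000000
After insert 'bat': sets bits 5 9 11 -> bits=00000100010100
After insert 'yak': sets bits 4 9 13 -> bits=00001100010101
After insert 'gnu': sets bits 4 12 13 -> bits=00001100010111
insert 'cow' would touch bits 6 9; currently bit6=0, bit9=1
Bits that are 0 among those (would change 0->1): 6

Answer: 6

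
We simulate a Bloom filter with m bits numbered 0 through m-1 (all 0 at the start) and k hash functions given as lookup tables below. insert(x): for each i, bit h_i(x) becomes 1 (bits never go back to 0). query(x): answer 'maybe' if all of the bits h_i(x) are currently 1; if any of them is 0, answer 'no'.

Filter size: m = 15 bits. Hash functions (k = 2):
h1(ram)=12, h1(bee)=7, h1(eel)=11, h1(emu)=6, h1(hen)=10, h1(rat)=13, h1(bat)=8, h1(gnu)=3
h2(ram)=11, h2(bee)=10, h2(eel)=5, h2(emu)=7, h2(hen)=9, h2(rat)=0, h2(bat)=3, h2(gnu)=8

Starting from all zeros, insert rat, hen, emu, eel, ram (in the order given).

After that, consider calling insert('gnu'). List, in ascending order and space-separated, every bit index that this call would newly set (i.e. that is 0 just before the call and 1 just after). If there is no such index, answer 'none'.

Start: bits=000000000000000
After insert 'rat': sets bits 0 13 -> bits=100000000000010
After insert 'hen': sets bits 9 10 -> bits=100000000110010
After insert 'emu': sets bits 6 7 -> bits=100000110110010
After insert 'eel': sets bits 5 11 -> bits=100001110111010
After insert 'ram': sets bits 11 12 -> bits=100001110111110
insert 'gnu' would touch bits 3 8; currently bit3=0, bit8=0
Bits that are 0 among those (would change 0->1): 3 8

Answer: 3 8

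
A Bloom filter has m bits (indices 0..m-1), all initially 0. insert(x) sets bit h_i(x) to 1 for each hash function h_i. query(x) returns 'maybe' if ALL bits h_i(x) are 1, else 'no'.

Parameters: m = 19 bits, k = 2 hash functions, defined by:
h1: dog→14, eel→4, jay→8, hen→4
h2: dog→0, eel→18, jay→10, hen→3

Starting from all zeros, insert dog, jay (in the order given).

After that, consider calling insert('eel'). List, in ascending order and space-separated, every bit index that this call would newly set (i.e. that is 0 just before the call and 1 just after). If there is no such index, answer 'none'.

Start: bits=0000000000000000000
After insert 'dog': sets bits 0 14 -> bits=1000000000000010000
After insert 'jay': sets bits 8 10 -> bits=1000000010100010000
insert 'eel' would touch bits 4 18; currently bit4=0, bit18=0
Bits that are 0 among those (would change 0->1): 4 18

Answer: 4 18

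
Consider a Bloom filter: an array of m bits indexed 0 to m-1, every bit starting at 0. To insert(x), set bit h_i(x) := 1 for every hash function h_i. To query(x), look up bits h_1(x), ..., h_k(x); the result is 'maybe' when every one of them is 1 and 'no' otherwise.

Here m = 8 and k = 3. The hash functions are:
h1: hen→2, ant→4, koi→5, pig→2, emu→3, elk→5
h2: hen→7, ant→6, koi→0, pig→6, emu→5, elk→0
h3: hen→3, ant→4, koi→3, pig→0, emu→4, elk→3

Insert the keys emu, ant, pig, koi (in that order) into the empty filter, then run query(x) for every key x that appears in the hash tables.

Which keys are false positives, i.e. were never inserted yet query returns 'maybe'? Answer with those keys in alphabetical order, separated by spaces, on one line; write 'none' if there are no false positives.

Start: bits=00000000
After insert 'emu': sets bits 3 4 5 -> bits=00011100
After insert 'ant': sets bits 4 6 -> bits=00011110
After insert 'pig': sets bits 0 2 6 -> bits=10111110
After insert 'koi': sets bits 0 3 5 -> bits=10111110
Not inserted: elk hen — query each against bits=10111110:
query elk: checks bit0=1, bit3=1, bit5=1 (all 1) -> maybe => FALSE POSITIVE
query hen: checks bit2=1, bit3=1, bit7=0 (has a 0) -> no => not a false positive
False positives (alphabetical): elk

Answer: elk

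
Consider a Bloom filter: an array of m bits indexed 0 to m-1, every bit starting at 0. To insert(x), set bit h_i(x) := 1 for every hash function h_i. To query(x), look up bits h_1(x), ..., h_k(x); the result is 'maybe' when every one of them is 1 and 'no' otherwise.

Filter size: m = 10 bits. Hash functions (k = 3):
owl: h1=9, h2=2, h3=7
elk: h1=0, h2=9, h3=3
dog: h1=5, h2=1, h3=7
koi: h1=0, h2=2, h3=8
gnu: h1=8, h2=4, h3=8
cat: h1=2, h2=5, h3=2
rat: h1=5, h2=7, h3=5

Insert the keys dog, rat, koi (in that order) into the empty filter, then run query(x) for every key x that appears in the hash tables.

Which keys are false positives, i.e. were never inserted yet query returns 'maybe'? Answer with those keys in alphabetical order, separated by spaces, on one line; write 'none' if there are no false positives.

Start: bits=0000000000
After insert 'dog': sets bits 1 5 7 -> bits=0100010100
After insert 'rat': sets bits 5 7 -> bits=0100010100
After insert 'koi': sets bits 0 2 8 -> bits=1110010110
Not inserted: cat elk gnu owl — query each against bits=1110010110:
query cat: checks bit2=1, bit5=1 (all 1) -> maybe => FALSE POSITIVE
query elk: checks bit0=1, bit3=0, bit9=0 (has a 0) -> no => not a false positive
query gnu: checks bit4=0, bit8=1 (has a 0) -> no => not a false positive
query owl: checks bit2=1, bit7=1, bit9=0 (has a 0) -> no => not a false positive
False positives (alphabetical): cat

Answer: cat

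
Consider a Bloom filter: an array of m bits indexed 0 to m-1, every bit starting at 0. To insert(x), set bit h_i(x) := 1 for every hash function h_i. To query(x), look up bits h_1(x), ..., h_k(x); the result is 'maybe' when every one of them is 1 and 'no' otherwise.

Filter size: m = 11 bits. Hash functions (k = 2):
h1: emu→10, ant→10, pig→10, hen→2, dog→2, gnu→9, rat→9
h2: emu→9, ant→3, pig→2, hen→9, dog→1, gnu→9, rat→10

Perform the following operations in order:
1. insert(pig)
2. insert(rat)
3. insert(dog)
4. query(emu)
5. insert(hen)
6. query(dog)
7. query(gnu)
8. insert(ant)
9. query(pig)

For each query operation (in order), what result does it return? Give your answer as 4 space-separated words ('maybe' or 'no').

Start: bits=00000000000
Op 1: insert pig -> sets bits 2 10 -> bits=00100000001
Op 2: insert rat -> sets bits 9 10 -> bits=00100000011
Op 3: insert dog -> sets bits 1 2 -> bits=01100000011
Op 4: query emu -> checks bit9=1, bit10=1 (all 1) -> maybe
Op 5: insert hen -> sets bits 2 9 -> bits=01100000011
Op 6: query dog -> checks bit1=1, bit2=1 (all 1) -> maybe
Op 7: query gnu -> checks bit9=1 (all 1) -> maybe
Op 8: insert ant -> sets bits 3 10 -> bits=01110000011
Op 9: query pig -> checks bit2=1, bit10=1 (all 1) -> maybe
Query results in order: maybe maybe maybe maybe

Answer: maybe maybe maybe maybe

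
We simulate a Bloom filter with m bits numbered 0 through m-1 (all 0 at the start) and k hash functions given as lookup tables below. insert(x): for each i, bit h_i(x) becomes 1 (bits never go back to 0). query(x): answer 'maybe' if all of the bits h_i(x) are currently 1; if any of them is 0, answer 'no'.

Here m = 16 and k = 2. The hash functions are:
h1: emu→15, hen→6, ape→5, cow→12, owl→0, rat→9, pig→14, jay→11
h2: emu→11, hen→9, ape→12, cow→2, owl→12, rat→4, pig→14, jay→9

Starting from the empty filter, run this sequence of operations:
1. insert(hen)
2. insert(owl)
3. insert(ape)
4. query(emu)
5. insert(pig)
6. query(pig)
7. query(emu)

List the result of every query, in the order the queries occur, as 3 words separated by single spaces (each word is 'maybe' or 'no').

Start: bits=0000000000000000
Op 1: insert hen -> sets bits 6 9 -> bits=0000001001000000
Op 2: insert owl -> sets bits 0 12 -> bits=1000001001001000
Op 3: insert ape -> sets bits 5 12 -> bits=1000011001001000
Op 4: query emu -> checks bit11=0, bit15=0 (has a 0) -> no
Op 5: insert pig -> sets bits 14 -> bits=1000011001001010
Op 6: query pig -> checks bit14=1 (all 1) -> maybe
Op 7: query emu -> checks bit11=0, bit15=0 (has a 0) -> no
Query results in order: no maybe no

Answer: no maybe no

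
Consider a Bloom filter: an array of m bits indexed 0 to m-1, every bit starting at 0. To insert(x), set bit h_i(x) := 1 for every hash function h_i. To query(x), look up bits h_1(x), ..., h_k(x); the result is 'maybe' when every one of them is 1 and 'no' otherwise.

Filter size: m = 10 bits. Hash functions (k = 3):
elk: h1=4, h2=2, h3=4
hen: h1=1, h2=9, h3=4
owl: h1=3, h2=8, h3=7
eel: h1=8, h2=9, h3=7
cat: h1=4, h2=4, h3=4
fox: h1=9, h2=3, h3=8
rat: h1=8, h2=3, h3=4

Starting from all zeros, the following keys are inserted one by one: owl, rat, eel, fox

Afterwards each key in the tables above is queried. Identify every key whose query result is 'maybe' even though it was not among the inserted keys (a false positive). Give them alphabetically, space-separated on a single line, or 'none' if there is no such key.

Start: bits=0000000000
After insert 'owl': sets bits 3 7 8 -> bits=0001000110
After insert 'rat': sets bits 3 4 8 -> bits=0001100110
After insert 'eel': sets bits 7 8 9 -> bits=0001100111
After insert 'fox': sets bits 3 8 9 -> bits=0001100111
Not inserted: cat elk hen — query each against bits=0001100111:
query cat: checks bit4=1 (all 1) -> maybe => FALSE POSITIVE
query elk: checks bit2=0, bit4=1 (has a 0) -> no => not a false positive
query hen: checks bit1=0, bit4=1, bit9=1 (has a 0) -> no => not a false positive
False positives (alphabetical): cat

Answer: cat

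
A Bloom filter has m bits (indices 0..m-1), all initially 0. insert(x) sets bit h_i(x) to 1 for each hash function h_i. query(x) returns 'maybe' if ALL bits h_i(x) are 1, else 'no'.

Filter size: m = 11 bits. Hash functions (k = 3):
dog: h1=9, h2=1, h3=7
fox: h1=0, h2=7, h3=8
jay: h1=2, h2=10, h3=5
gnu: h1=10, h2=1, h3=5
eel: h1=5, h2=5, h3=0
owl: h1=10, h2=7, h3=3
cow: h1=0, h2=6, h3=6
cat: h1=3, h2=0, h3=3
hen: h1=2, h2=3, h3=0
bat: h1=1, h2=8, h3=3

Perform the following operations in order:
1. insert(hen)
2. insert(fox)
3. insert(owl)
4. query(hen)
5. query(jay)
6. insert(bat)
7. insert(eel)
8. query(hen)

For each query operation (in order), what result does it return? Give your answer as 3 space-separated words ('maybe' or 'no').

Start: bits=00000000000
Op 1: insert hen -> sets bits 0 2 3 -> bits=10110000000
Op 2: insert fox -> sets bits 0 7 8 -> bits=10110001100
Op 3: insert owl -> sets bits 3 7 10 -> bits=10110001101
Op 4: query hen -> checks bit0=1, bit2=1, bit3=1 (all 1) -> maybe
Op 5: query jay -> checks bit2=1, bit5=0, bit10=1 (has a 0) -> no
Op 6: insert bat -> sets bits 1 3 8 -> bits=11110001101
Op 7: insert eel -> sets bits 0 5 -> bits=11110101101
Op 8: query hen -> checks bit0=1, bit2=1, bit3=1 (all 1) -> maybe
Query results in order: maybe no maybe

Answer: maybe no maybe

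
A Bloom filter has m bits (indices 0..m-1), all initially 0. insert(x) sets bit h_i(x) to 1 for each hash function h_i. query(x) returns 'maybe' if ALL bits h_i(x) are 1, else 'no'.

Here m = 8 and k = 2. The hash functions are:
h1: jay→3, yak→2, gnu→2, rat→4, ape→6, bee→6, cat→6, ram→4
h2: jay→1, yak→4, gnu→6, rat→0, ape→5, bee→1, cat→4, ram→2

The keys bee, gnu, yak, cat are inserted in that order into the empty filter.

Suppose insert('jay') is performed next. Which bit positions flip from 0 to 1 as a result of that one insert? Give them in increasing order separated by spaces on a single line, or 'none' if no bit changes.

Answer: 3

Derivation:
Start: bits=00000000
After insert 'bee': sets bits 1 6 -> bits=01000010
After insert 'gnu': sets bits 2 6 -> bits=01100010
After insert 'yak': sets bits 2 4 -> bits=01101010
After insert 'cat': sets bits 4 6 -> bits=01101010
insert 'jay' would touch bits 1 3; currently bit1=1, bit3=0
Bits that are 0 among those (would change 0->1): 3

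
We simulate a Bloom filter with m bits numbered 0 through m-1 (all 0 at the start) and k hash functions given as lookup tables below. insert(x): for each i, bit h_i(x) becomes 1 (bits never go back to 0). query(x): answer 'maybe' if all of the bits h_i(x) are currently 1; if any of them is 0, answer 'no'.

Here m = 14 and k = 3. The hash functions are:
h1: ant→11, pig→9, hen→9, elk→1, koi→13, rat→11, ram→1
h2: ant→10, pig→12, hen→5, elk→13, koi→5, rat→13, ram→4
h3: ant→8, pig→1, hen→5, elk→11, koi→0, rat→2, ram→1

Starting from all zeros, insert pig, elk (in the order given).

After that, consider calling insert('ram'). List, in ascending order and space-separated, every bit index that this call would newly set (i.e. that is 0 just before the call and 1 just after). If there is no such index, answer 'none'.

Answer: 4

Derivation:
Start: bits=00000000000000
After insert 'pig': sets bits 1 9 12 -> bits=01000000010010
After insert 'elk': sets bits 1 11 13 -> bits=01000000010111
insert 'ram' would touch bits 1 4; currently bit1=1, bit4=0
Bits that are 0 among those (would change 0->1): 4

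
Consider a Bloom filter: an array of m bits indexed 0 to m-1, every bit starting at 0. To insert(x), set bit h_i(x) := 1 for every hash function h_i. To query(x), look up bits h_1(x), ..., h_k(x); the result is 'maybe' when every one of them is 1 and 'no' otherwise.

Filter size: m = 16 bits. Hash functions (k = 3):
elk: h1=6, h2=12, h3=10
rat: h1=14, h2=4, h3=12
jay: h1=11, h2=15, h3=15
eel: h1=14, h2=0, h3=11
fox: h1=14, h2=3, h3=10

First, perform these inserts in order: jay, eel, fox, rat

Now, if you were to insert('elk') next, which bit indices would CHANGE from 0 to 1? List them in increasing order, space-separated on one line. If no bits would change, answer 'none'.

Start: bits=0000000000000000
After insert 'jay': sets bits 11 15 -> bits=0000000000010001
After insert 'eel': sets bits 0 11 14 -> bits=1000000000010011
After insert 'fox': sets bits 3 10 14 -> bits=1001000000110011
After insert 'rat': sets bits 4 12 14 -> bits=1001100000111011
insert 'elk' would touch bits 6 10 12; currently bit6=0, bit10=1, bit12=1
Bits that are 0 among those (would change 0->1): 6

Answer: 6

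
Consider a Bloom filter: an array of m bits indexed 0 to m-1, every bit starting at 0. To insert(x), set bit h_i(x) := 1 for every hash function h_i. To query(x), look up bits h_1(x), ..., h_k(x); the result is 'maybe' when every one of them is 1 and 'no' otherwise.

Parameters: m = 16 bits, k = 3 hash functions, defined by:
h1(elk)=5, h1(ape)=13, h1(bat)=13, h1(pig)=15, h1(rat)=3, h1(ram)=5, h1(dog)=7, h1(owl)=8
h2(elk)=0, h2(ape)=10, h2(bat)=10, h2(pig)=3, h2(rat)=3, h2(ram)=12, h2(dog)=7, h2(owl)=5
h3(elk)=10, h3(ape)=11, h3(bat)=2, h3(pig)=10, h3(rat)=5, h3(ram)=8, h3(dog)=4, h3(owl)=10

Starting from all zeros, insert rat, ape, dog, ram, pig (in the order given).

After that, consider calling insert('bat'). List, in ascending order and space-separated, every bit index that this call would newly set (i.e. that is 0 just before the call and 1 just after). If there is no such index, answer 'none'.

Answer: 2

Derivation:
Start: bits=0000000000000000
After insert 'rat': sets bits 3 5 -> bits=0001010000000000
After insert 'ape': sets bits 10 11 13 -> bits=0001010000110100
After insert 'dog': sets bits 4 7 -> bits=0001110100110100
After insert 'ram': sets bits 5 8 12 -> bits=0001110110111100
After insert 'pig': sets bits 3 10 15 -> bits=0001110110111101
insert 'bat' would touch bits 2 10 13; currently bit2=0, bit10=1, bit13=1
Bits that are 0 among those (would change 0->1): 2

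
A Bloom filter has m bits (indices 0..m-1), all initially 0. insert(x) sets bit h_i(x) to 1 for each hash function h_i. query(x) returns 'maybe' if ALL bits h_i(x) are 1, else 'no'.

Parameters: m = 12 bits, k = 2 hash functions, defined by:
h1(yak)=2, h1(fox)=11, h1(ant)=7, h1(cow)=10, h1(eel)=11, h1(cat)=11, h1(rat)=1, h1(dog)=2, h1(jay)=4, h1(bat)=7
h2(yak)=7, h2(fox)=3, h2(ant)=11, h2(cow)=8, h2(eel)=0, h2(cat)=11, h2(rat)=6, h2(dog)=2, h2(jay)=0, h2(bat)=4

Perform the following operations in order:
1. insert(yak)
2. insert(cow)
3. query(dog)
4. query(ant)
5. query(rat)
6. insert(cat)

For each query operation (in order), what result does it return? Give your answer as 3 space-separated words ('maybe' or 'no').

Answer: maybe no no

Derivation:
Start: bits=000000000000
Op 1: insert yak -> sets bits 2 7 -> bits=001000010000
Op 2: insert cow -> sets bits 8 10 -> bits=001000011010
Op 3: query dog -> checks bit2=1 (all 1) -> maybe
Op 4: query ant -> checks bit7=1, bit11=0 (has a 0) -> no
Op 5: query rat -> checks bit1=0, bit6=0 (has a 0) -> no
Op 6: insert cat -> sets bits 11 -> bits=001000011011
Query results in order: maybe no no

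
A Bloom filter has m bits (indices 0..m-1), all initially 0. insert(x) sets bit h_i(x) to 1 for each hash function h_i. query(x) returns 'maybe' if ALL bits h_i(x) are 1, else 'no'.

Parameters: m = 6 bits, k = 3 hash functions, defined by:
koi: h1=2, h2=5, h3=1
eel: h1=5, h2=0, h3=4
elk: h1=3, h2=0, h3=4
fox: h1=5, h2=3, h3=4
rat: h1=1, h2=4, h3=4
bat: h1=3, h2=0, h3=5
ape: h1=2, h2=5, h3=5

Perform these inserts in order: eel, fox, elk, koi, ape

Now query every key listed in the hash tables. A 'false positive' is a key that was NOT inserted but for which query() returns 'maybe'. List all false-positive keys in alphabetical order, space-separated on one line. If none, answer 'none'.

Answer: bat rat

Derivation:
Start: bits=000000
After insert 'eel': sets bits 0 4 5 -> bits=100011
After insert 'fox': sets bits 3 4 5 -> bits=100111
After insert 'elk': sets bits 0 3 4 -> bits=100111
After insert 'koi': sets bits 1 2 5 -> bits=111111
After insert 'ape': sets bits 2 5 -> bits=111111
Not inserted: bat rat — query each against bits=111111:
query bat: checks bit0=1, bit3=1, bit5=1 (all 1) -> maybe => FALSE POSITIVE
query rat: checks bit1=1, bit4=1 (all 1) -> maybe => FALSE POSITIVE
False positives (alphabetical): bat rat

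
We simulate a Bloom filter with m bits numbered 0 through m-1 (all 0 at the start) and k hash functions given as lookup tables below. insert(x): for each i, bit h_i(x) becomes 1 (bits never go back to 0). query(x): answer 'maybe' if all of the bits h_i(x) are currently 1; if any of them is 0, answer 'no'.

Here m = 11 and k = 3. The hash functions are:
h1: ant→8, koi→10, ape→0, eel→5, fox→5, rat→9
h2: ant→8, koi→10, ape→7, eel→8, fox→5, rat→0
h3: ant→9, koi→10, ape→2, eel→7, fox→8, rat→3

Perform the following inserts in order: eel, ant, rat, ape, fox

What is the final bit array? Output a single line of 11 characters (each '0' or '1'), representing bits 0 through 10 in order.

Start: bits=00000000000
After insert 'eel': sets bits 5 7 8 -> bits=00000101100
After insert 'ant': sets bits 8 9 -> bits=00000101110
After insert 'rat': sets bits 0 3 9 -> bits=10010101110
After insert 'ape': sets bits 0 2 7 -> bits=10110101110
After insert 'fox': sets bits 5 8 -> bits=10110101110

Answer: 10110101110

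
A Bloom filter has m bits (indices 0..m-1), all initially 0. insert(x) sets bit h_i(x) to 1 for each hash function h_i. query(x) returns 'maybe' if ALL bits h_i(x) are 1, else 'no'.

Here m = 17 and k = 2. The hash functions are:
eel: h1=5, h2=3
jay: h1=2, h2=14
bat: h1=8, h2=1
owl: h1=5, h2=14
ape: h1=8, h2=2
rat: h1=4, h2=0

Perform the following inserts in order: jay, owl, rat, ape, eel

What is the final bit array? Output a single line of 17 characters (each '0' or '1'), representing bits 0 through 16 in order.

Answer: 10111100100000100

Derivation:
Start: bits=00000000000000000
After insert 'jay': sets bits 2 14 -> bits=00100000000000100
After insert 'owl': sets bits 5 14 -> bits=00100100000000100
After insert 'rat': sets bits 0 4 -> bits=10101100000000100
After insert 'ape': sets bits 2 8 -> bits=10101100100000100
After insert 'eel': sets bits 3 5 -> bits=10111100100000100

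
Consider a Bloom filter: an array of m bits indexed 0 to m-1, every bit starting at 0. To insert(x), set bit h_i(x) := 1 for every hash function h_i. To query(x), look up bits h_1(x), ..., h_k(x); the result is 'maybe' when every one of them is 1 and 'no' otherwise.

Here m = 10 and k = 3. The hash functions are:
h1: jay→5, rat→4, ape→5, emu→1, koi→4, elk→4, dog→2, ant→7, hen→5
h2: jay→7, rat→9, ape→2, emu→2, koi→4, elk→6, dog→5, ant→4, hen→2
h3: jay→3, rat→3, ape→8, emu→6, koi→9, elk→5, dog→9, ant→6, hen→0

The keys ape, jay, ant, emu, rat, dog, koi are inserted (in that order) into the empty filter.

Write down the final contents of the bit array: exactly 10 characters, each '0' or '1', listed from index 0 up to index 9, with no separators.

Start: bits=0000000000
After insert 'ape': sets bits 2 5 8 -> bits=0010010010
After insert 'jay': sets bits 3 5 7 -> bits=0011010110
After insert 'ant': sets bits 4 6 7 -> bits=0011111110
After insert 'emu': sets bits 1 2 6 -> bits=0111111110
After insert 'rat': sets bits 3 4 9 -> bits=0111111111
After insert 'dog': sets bits 2 5 9 -> bits=0111111111
After insert 'koi': sets bits 4 9 -> bits=0111111111

Answer: 0111111111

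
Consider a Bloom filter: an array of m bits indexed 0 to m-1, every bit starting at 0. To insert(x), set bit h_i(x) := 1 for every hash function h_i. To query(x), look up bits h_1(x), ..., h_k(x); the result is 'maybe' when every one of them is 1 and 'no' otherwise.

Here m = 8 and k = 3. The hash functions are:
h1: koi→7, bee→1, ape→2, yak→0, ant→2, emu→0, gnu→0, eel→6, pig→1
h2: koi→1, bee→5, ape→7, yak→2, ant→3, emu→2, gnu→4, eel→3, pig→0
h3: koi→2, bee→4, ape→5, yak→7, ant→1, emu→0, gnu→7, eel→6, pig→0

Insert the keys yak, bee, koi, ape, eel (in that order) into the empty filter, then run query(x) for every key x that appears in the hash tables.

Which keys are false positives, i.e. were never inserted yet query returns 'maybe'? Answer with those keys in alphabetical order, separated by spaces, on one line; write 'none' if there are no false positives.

Answer: ant emu gnu pig

Derivation:
Start: bits=00000000
After insert 'yak': sets bits 0 2 7 -> bits=10100001
After insert 'bee': sets bits 1 4 5 -> bits=11101101
After insert 'koi': sets bits 1 2 7 -> bits=11101101
After insert 'ape': sets bits 2 5 7 -> bits=11101101
After insert 'eel': sets bits 3 6 -> bits=11111111
Not inserted: ant emu gnu pig — query each against bits=11111111:
query ant: checks bit1=1, bit2=1, bit3=1 (all 1) -> maybe => FALSE POSITIVE
query emu: checks bit0=1, bit2=1 (all 1) -> maybe => FALSE POSITIVE
query gnu: checks bit0=1, bit4=1, bit7=1 (all 1) -> maybe => FALSE POSITIVE
query pig: checks bit0=1, bit1=1 (all 1) -> maybe => FALSE POSITIVE
False positives (alphabetical): ant emu gnu pig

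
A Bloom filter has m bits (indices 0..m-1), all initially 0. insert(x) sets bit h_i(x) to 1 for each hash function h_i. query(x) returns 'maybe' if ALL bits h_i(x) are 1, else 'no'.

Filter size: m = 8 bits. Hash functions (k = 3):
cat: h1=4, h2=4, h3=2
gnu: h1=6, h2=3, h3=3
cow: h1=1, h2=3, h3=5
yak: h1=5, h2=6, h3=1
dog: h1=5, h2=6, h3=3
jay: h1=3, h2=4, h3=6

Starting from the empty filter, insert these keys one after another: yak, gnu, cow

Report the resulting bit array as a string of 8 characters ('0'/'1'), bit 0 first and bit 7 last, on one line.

Start: bits=00000000
After insert 'yak': sets bits 1 5 6 -> bits=01000110
After insert 'gnu': sets bits 3 6 -> bits=01010110
After insert 'cow': sets bits 1 3 5 -> bits=01010110

Answer: 01010110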